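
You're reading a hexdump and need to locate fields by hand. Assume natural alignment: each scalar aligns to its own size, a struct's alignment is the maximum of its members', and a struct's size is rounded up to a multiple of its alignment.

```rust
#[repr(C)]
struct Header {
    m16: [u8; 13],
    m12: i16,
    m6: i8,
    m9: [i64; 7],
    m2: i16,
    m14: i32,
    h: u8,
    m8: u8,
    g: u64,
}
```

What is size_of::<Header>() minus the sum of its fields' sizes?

16

0..13  m16  (13B, 1-aligned)
13..14  -- padding (1B)
14..16  m12  (2B, 2-aligned)
16..17  m6  (1B, 1-aligned)
17..24  -- padding (7B)
24..80  m9  (56B, 8-aligned)
80..82  m2  (2B, 2-aligned)
82..84  -- padding (2B)
84..88  m14  (4B, 4-aligned)
88..89  h  (1B, 1-aligned)
89..90  m8  (1B, 1-aligned)
90..96  -- padding (6B)
96..104  g  (8B, 8-aligned)
sizeof = 104, alignof = 8
data bytes 88, size 104 → padding 16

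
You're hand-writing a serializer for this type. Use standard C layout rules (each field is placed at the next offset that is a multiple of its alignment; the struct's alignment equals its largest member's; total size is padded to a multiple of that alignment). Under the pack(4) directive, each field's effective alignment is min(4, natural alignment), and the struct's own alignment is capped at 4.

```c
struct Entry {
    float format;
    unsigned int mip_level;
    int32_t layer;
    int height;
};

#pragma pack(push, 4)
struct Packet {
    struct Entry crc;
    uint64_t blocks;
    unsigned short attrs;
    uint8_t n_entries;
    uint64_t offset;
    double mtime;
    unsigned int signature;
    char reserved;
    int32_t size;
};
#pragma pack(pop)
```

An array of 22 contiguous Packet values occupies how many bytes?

Entry: @0: format [4B, align 4] → 4; @4: mip_level [4B, align 4] → 8; @8: layer [4B, align 4] → 12; @12: height [4B, align 4] → 16; size 16, align 4
@0: crc [16B, align 4] → 16
@16: blocks [8B, align 4] → 24
@24: attrs [2B, align 2] → 26
@26: n_entries [1B, align 1] → 27
+1 pad (align 4)
@28: offset [8B, align 4] → 36
@36: mtime [8B, align 4] → 44
@44: signature [4B, align 4] → 48
@48: reserved [1B, align 1] → 49
+3 pad (align 4)
@52: size [4B, align 4] → 56
size 56, align 4
array of 22: 22 × 56 = 1232

1232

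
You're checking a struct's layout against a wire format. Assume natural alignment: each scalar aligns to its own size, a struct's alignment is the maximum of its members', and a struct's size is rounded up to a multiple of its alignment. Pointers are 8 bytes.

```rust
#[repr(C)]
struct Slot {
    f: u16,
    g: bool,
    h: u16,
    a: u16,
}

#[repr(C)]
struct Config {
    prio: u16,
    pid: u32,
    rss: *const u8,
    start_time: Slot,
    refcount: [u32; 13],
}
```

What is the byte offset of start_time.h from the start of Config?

Slot: @0: f [2B, align 2] → 2; @2: g [1B, align 1] → 3; +1 pad (align 2); @4: h [2B, align 2] → 6; @6: a [2B, align 2] → 8; size 8, align 2
@0: prio [2B, align 2] → 2
+2 pad (align 4)
@4: pid [4B, align 4] → 8
@8: rss [8B, align 8] → 16
@16: start_time [8B, align 2] → 24
within Slot: h at 4
16 + 4 = 20

20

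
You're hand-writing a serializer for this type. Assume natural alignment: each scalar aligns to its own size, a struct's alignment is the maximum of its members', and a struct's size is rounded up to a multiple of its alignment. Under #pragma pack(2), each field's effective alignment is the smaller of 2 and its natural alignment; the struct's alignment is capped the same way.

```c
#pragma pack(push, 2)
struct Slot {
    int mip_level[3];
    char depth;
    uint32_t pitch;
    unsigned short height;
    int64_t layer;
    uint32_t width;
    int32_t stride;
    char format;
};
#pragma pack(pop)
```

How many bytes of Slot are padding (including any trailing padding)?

2

mip_level at 0 (size 12, align 2) → ends 12
depth at 12 (size 1, align 1) → ends 13
pad 1 to align 2 for pitch
pitch at 14 (size 4, align 2) → ends 18
height at 18 (size 2, align 2) → ends 20
layer at 20 (size 8, align 2) → ends 28
width at 28 (size 4, align 2) → ends 32
stride at 32 (size 4, align 2) → ends 36
format at 36 (size 1, align 1) → ends 37
tail pad 1 to reach multiple of 2
total 38 bytes, alignment 2
data bytes 36, size 38 → padding 2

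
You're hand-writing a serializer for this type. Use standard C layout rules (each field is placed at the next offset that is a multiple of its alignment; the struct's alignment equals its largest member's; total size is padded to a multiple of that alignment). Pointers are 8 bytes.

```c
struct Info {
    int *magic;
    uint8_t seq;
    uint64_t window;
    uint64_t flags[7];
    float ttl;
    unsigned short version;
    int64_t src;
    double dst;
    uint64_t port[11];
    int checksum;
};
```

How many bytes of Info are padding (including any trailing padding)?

13

@0: magic [8B, align 8] → 8
@8: seq [1B, align 1] → 9
+7 pad (align 8)
@16: window [8B, align 8] → 24
@24: flags [56B, align 8] → 80
@80: ttl [4B, align 4] → 84
@84: version [2B, align 2] → 86
+2 pad (align 8)
@88: src [8B, align 8] → 96
@96: dst [8B, align 8] → 104
@104: port [88B, align 8] → 192
@192: checksum [4B, align 4] → 196
+4 tail pad (align 8)
size 200, align 8
data bytes 187, size 200 → padding 13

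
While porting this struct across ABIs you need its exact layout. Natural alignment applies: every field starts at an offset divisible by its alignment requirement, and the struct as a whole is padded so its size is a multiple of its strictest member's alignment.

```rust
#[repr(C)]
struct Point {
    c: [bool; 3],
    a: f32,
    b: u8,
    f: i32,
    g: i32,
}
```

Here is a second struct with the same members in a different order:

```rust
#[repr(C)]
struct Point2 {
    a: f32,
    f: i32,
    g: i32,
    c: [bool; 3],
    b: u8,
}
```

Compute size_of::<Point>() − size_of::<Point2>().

c at 0 (size 3, align 1) → ends 3
pad 1 to align 4 for a
a at 4 (size 4, align 4) → ends 8
b at 8 (size 1, align 1) → ends 9
pad 3 to align 4 for f
f at 12 (size 4, align 4) → ends 16
g at 16 (size 4, align 4) → ends 20
total 20 bytes, alignment 4
— Point2 —
a at 0 (size 4, align 4) → ends 4
f at 4 (size 4, align 4) → ends 8
g at 8 (size 4, align 4) → ends 12
c at 12 (size 3, align 1) → ends 15
b at 15 (size 1, align 1) → ends 16
total 16 bytes, alignment 4
20 − 16 = 4

4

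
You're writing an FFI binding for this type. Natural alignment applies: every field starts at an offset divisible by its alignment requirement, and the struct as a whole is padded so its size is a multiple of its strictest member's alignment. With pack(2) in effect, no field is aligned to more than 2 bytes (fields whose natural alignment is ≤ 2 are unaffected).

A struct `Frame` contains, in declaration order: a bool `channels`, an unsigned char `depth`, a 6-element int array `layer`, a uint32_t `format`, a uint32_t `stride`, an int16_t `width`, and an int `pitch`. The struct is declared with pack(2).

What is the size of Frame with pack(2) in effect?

40

0..1  channels  (1B, 1-aligned)
1..2  depth  (1B, 1-aligned)
2..26  layer  (24B, 2-aligned)
26..30  format  (4B, 2-aligned)
30..34  stride  (4B, 2-aligned)
34..36  width  (2B, 2-aligned)
36..40  pitch  (4B, 2-aligned)
sizeof = 40, alignof = 2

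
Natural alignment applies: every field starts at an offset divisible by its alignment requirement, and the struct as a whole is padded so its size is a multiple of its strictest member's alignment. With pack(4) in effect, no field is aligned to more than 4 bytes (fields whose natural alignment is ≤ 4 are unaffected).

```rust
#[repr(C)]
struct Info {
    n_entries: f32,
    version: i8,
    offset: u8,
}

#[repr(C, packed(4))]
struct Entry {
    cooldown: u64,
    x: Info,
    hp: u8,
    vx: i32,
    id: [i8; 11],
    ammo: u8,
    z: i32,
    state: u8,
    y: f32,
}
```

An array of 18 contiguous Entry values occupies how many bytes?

Info: n_entries at 0 (size 4, align 4) → ends 4; version at 4 (size 1, align 1) → ends 5; offset at 5 (size 1, align 1) → ends 6; tail pad 2 to reach multiple of 4; total 8 bytes, alignment 4
cooldown at 0 (size 8, align 4) → ends 8
x at 8 (size 8, align 4) → ends 16
hp at 16 (size 1, align 1) → ends 17
pad 3 to align 4 for vx
vx at 20 (size 4, align 4) → ends 24
id at 24 (size 11, align 1) → ends 35
ammo at 35 (size 1, align 1) → ends 36
z at 36 (size 4, align 4) → ends 40
state at 40 (size 1, align 1) → ends 41
pad 3 to align 4 for y
y at 44 (size 4, align 4) → ends 48
total 48 bytes, alignment 4
array of 18: 18 × 48 = 864

864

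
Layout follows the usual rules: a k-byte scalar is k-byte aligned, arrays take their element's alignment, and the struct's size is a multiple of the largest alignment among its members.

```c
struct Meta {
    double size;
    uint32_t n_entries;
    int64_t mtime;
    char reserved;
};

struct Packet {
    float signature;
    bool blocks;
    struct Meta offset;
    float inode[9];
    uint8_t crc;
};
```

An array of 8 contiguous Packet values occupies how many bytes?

Meta: 0..8  size  (8B, 8-aligned); 8..12  n_entries  (4B, 4-aligned); 12..16  -- padding (4B); 16..24  mtime  (8B, 8-aligned); 24..25  reserved  (1B, 1-aligned); 25..32  -- tail padding (7B); sizeof = 32, alignof = 8
0..4  signature  (4B, 4-aligned)
4..5  blocks  (1B, 1-aligned)
5..8  -- padding (3B)
8..40  offset  (32B, 8-aligned)
40..76  inode  (36B, 4-aligned)
76..77  crc  (1B, 1-aligned)
77..80  -- tail padding (3B)
sizeof = 80, alignof = 8
array of 8: 8 × 80 = 640

640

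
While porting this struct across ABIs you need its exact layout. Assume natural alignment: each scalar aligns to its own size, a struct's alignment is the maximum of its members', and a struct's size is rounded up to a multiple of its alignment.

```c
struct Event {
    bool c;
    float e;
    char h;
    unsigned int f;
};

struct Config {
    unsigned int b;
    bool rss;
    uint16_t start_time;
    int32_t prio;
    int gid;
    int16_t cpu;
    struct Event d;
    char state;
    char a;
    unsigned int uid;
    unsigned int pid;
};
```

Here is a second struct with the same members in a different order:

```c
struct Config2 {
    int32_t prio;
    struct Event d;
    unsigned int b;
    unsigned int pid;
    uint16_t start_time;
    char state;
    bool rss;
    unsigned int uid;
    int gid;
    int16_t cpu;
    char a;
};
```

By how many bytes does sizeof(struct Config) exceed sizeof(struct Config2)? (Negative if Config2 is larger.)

4

Event: 0..1  c  (1B, 1-aligned); 1..4  -- padding (3B); 4..8  e  (4B, 4-aligned); 8..9  h  (1B, 1-aligned); 9..12  -- padding (3B); 12..16  f  (4B, 4-aligned); sizeof = 16, alignof = 4
0..4  b  (4B, 4-aligned)
4..5  rss  (1B, 1-aligned)
5..6  -- padding (1B)
6..8  start_time  (2B, 2-aligned)
8..12  prio  (4B, 4-aligned)
12..16  gid  (4B, 4-aligned)
16..18  cpu  (2B, 2-aligned)
18..20  -- padding (2B)
20..36  d  (16B, 4-aligned)
36..37  state  (1B, 1-aligned)
37..38  a  (1B, 1-aligned)
38..40  -- padding (2B)
40..44  uid  (4B, 4-aligned)
44..48  pid  (4B, 4-aligned)
sizeof = 48, alignof = 4
— Config2 —
0..4  prio  (4B, 4-aligned)
4..20  d  (16B, 4-aligned)
20..24  b  (4B, 4-aligned)
24..28  pid  (4B, 4-aligned)
28..30  start_time  (2B, 2-aligned)
30..31  state  (1B, 1-aligned)
31..32  rss  (1B, 1-aligned)
32..36  uid  (4B, 4-aligned)
36..40  gid  (4B, 4-aligned)
40..42  cpu  (2B, 2-aligned)
42..43  a  (1B, 1-aligned)
43..44  -- tail padding (1B)
sizeof = 44, alignof = 4
48 − 44 = 4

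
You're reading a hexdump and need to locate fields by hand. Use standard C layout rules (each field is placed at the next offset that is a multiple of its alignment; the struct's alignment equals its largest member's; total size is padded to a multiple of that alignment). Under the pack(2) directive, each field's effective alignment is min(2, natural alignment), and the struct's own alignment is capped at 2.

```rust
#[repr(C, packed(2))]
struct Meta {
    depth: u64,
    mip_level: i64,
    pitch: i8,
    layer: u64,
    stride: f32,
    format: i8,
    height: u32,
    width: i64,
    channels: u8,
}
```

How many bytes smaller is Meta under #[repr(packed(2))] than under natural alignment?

natural layout:
  @0: depth [8B, align 8] → 8
  @8: mip_level [8B, align 8] → 16
  @16: pitch [1B, align 1] → 17
  +7 pad (align 8)
  @24: layer [8B, align 8] → 32
  @32: stride [4B, align 4] → 36
  @36: format [1B, align 1] → 37
  +3 pad (align 4)
  @40: height [4B, align 4] → 44
  +4 pad (align 8)
  @48: width [8B, align 8] → 56
  @56: channels [1B, align 1] → 57
  +7 tail pad (align 8)
  size 64, align 8
packed(2) layout:
  @0: depth [8B, align 2] → 8
  @8: mip_level [8B, align 2] → 16
  @16: pitch [1B, align 1] → 17
  +1 pad (align 2)
  @18: layer [8B, align 2] → 26
  @26: stride [4B, align 2] → 30
  @30: format [1B, align 1] → 31
  +1 pad (align 2)
  @32: height [4B, align 2] → 36
  @36: width [8B, align 2] → 44
  @44: channels [1B, align 1] → 45
  +1 tail pad (align 2)
  size 46, align 2
64 − 46 = 18

18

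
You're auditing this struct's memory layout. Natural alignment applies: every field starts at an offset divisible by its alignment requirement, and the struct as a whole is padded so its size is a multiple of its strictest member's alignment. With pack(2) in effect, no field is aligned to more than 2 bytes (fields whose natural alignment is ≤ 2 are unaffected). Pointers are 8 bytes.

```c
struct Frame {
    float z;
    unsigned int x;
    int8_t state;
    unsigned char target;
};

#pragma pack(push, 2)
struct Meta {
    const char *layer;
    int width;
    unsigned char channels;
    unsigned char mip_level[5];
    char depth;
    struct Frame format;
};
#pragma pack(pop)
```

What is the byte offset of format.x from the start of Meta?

24

Frame: z at 0 (size 4, align 4) → ends 4; x at 4 (size 4, align 4) → ends 8; state at 8 (size 1, align 1) → ends 9; target at 9 (size 1, align 1) → ends 10; tail pad 2 to reach multiple of 4; total 12 bytes, alignment 4
layer at 0 (size 8, align 2) → ends 8
width at 8 (size 4, align 2) → ends 12
channels at 12 (size 1, align 1) → ends 13
mip_level at 13 (size 5, align 1) → ends 18
depth at 18 (size 1, align 1) → ends 19
pad 1 to align 2 for format
format at 20 (size 12, align 2) → ends 32
within Frame: x at 4
20 + 4 = 24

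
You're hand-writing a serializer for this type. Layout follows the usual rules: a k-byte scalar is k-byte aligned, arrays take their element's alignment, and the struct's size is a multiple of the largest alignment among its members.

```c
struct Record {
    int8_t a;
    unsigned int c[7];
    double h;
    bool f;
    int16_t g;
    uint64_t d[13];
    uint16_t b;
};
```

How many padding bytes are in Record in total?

14

@0: a [1B, align 1] → 1
+3 pad (align 4)
@4: c [28B, align 4] → 32
@32: h [8B, align 8] → 40
@40: f [1B, align 1] → 41
+1 pad (align 2)
@42: g [2B, align 2] → 44
+4 pad (align 8)
@48: d [104B, align 8] → 152
@152: b [2B, align 2] → 154
+6 tail pad (align 8)
size 160, align 8
data bytes 146, size 160 → padding 14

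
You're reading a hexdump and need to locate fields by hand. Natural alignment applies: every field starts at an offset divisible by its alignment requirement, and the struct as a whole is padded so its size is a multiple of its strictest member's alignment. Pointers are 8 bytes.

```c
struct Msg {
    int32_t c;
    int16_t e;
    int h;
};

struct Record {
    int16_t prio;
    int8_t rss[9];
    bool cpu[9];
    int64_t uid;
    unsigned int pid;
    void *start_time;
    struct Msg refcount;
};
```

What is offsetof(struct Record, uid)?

Msg: @0: c [4B, align 4] → 4; @4: e [2B, align 2] → 6; +2 pad (align 4); @8: h [4B, align 4] → 12; size 12, align 4
@0: prio [2B, align 2] → 2
@2: rss [9B, align 1] → 11
@11: cpu [9B, align 1] → 20
+4 pad (align 8)
@24: uid [8B, align 8] → 32

24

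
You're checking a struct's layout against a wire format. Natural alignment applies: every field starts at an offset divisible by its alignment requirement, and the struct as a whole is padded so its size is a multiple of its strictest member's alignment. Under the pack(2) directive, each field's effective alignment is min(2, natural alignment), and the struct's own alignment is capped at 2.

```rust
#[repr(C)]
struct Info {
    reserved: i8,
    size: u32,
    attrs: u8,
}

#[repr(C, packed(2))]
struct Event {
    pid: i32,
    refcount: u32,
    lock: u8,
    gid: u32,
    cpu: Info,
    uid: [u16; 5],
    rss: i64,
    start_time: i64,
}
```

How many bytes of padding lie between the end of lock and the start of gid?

Info: 0..1  reserved  (1B, 1-aligned); 1..4  -- padding (3B); 4..8  size  (4B, 4-aligned); 8..9  attrs  (1B, 1-aligned); 9..12  -- tail padding (3B); sizeof = 12, alignof = 4
0..4  pid  (4B, 2-aligned)
4..8  refcount  (4B, 2-aligned)
8..9  lock  (1B, 1-aligned)
9..10  -- padding (1B)
10..14  gid  (4B, 2-aligned)

1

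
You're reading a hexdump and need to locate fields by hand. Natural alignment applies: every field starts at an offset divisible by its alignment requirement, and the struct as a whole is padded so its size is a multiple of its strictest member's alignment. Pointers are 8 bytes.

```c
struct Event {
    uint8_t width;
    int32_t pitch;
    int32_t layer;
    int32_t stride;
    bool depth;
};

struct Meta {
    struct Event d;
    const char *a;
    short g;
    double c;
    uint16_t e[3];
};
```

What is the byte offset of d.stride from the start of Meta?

Event: @0: width [1B, align 1] → 1; +3 pad (align 4); @4: pitch [4B, align 4] → 8; @8: layer [4B, align 4] → 12; @12: stride [4B, align 4] → 16; @16: depth [1B, align 1] → 17; +3 tail pad (align 4); size 20, align 4
@0: d [20B, align 4] → 20
within Event: stride at 12
0 + 12 = 12

12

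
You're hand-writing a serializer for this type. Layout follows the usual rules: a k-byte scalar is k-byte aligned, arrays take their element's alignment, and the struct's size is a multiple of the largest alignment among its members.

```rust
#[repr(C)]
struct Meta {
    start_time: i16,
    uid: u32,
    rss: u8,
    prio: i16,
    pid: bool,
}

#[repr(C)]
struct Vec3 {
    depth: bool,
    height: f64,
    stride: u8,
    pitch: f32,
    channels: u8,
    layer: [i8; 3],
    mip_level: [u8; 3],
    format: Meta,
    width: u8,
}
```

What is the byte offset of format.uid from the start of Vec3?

36

Meta: 0..2  start_time  (2B, 2-aligned); 2..4  -- padding (2B); 4..8  uid  (4B, 4-aligned); 8..9  rss  (1B, 1-aligned); 9..10  -- padding (1B); 10..12  prio  (2B, 2-aligned); 12..13  pid  (1B, 1-aligned); 13..16  -- tail padding (3B); sizeof = 16, alignof = 4
0..1  depth  (1B, 1-aligned)
1..8  -- padding (7B)
8..16  height  (8B, 8-aligned)
16..17  stride  (1B, 1-aligned)
17..20  -- padding (3B)
20..24  pitch  (4B, 4-aligned)
24..25  channels  (1B, 1-aligned)
25..28  layer  (3B, 1-aligned)
28..31  mip_level  (3B, 1-aligned)
31..32  -- padding (1B)
32..48  format  (16B, 4-aligned)
within Meta: uid at 4
32 + 4 = 36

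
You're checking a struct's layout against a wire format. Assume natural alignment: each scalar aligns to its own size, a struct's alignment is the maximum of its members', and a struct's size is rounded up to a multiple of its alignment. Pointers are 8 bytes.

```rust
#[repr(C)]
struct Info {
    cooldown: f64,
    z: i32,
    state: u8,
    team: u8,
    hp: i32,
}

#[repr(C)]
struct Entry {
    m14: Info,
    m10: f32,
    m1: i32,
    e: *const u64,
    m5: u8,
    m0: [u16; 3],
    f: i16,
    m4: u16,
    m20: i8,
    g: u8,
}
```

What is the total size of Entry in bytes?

56

Info: 0..8  cooldown  (8B, 8-aligned); 8..12  z  (4B, 4-aligned); 12..13  state  (1B, 1-aligned); 13..14  team  (1B, 1-aligned); 14..16  -- padding (2B); 16..20  hp  (4B, 4-aligned); 20..24  -- tail padding (4B); sizeof = 24, alignof = 8
0..24  m14  (24B, 8-aligned)
24..28  m10  (4B, 4-aligned)
28..32  m1  (4B, 4-aligned)
32..40  e  (8B, 8-aligned)
40..41  m5  (1B, 1-aligned)
41..42  -- padding (1B)
42..48  m0  (6B, 2-aligned)
48..50  f  (2B, 2-aligned)
50..52  m4  (2B, 2-aligned)
52..53  m20  (1B, 1-aligned)
53..54  g  (1B, 1-aligned)
54..56  -- tail padding (2B)
sizeof = 56, alignof = 8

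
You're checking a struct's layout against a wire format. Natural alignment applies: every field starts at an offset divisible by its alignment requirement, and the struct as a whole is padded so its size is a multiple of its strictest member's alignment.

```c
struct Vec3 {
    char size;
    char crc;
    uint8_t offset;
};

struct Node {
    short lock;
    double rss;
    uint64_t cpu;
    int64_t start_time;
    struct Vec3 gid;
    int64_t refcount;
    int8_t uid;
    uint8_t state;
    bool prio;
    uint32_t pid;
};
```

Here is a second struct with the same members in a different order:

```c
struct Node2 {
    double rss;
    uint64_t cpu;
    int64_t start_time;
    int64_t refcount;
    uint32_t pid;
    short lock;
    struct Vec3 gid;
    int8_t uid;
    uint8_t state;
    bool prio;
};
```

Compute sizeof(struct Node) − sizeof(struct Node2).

8

Vec3: 0..1  size  (1B, 1-aligned); 1..2  crc  (1B, 1-aligned); 2..3  offset  (1B, 1-aligned); sizeof = 3, alignof = 1
0..2  lock  (2B, 2-aligned)
2..8  -- padding (6B)
8..16  rss  (8B, 8-aligned)
16..24  cpu  (8B, 8-aligned)
24..32  start_time  (8B, 8-aligned)
32..35  gid  (3B, 1-aligned)
35..40  -- padding (5B)
40..48  refcount  (8B, 8-aligned)
48..49  uid  (1B, 1-aligned)
49..50  state  (1B, 1-aligned)
50..51  prio  (1B, 1-aligned)
51..52  -- padding (1B)
52..56  pid  (4B, 4-aligned)
sizeof = 56, alignof = 8
— Node2 —
0..8  rss  (8B, 8-aligned)
8..16  cpu  (8B, 8-aligned)
16..24  start_time  (8B, 8-aligned)
24..32  refcount  (8B, 8-aligned)
32..36  pid  (4B, 4-aligned)
36..38  lock  (2B, 2-aligned)
38..41  gid  (3B, 1-aligned)
41..42  uid  (1B, 1-aligned)
42..43  state  (1B, 1-aligned)
43..44  prio  (1B, 1-aligned)
44..48  -- tail padding (4B)
sizeof = 48, alignof = 8
56 − 48 = 8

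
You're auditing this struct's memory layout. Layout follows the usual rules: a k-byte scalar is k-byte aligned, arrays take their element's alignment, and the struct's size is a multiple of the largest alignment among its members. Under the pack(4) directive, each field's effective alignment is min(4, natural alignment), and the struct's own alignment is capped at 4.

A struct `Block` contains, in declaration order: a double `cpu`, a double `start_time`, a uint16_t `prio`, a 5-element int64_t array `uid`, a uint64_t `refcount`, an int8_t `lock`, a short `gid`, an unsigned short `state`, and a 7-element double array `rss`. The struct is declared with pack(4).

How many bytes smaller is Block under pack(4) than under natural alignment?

4

natural layout:
  0..8  cpu  (8B, 8-aligned)
  8..16  start_time  (8B, 8-aligned)
  16..18  prio  (2B, 2-aligned)
  18..24  -- padding (6B)
  24..64  uid  (40B, 8-aligned)
  64..72  refcount  (8B, 8-aligned)
  72..73  lock  (1B, 1-aligned)
  73..74  -- padding (1B)
  74..76  gid  (2B, 2-aligned)
  76..78  state  (2B, 2-aligned)
  78..80  -- padding (2B)
  80..136  rss  (56B, 8-aligned)
  sizeof = 136, alignof = 8
packed(4) layout:
  0..8  cpu  (8B, 4-aligned)
  8..16  start_time  (8B, 4-aligned)
  16..18  prio  (2B, 2-aligned)
  18..20  -- padding (2B)
  20..60  uid  (40B, 4-aligned)
  60..68  refcount  (8B, 4-aligned)
  68..69  lock  (1B, 1-aligned)
  69..70  -- padding (1B)
  70..72  gid  (2B, 2-aligned)
  72..74  state  (2B, 2-aligned)
  74..76  -- padding (2B)
  76..132  rss  (56B, 4-aligned)
  sizeof = 132, alignof = 4
136 − 132 = 4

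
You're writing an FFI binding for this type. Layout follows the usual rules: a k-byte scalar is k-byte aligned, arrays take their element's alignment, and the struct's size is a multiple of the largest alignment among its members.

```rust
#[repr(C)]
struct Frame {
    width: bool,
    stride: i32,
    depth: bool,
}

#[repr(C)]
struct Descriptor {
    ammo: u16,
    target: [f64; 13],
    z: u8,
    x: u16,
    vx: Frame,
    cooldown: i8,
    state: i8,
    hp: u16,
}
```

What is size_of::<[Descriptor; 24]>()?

Frame: width at 0 (size 1, align 1) → ends 1; pad 3 to align 4 for stride; stride at 4 (size 4, align 4) → ends 8; depth at 8 (size 1, align 1) → ends 9; tail pad 3 to reach multiple of 4; total 12 bytes, alignment 4
ammo at 0 (size 2, align 2) → ends 2
pad 6 to align 8 for target
target at 8 (size 104, align 8) → ends 112
z at 112 (size 1, align 1) → ends 113
pad 1 to align 2 for x
x at 114 (size 2, align 2) → ends 116
vx at 116 (size 12, align 4) → ends 128
cooldown at 128 (size 1, align 1) → ends 129
state at 129 (size 1, align 1) → ends 130
hp at 130 (size 2, align 2) → ends 132
tail pad 4 to reach multiple of 8
total 136 bytes, alignment 8
array of 24: 24 × 136 = 3264

3264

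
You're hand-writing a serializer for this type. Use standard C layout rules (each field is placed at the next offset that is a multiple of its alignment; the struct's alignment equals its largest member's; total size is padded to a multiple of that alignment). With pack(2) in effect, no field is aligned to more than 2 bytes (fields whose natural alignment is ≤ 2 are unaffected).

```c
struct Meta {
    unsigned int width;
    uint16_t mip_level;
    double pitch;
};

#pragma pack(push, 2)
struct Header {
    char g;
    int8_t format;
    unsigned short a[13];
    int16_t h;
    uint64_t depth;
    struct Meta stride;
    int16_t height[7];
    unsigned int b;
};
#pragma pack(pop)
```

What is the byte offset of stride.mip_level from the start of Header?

42

Meta: 0..4  width  (4B, 4-aligned); 4..6  mip_level  (2B, 2-aligned); 6..8  -- padding (2B); 8..16  pitch  (8B, 8-aligned); sizeof = 16, alignof = 8
0..1  g  (1B, 1-aligned)
1..2  format  (1B, 1-aligned)
2..28  a  (26B, 2-aligned)
28..30  h  (2B, 2-aligned)
30..38  depth  (8B, 2-aligned)
38..54  stride  (16B, 2-aligned)
within Meta: mip_level at 4
38 + 4 = 42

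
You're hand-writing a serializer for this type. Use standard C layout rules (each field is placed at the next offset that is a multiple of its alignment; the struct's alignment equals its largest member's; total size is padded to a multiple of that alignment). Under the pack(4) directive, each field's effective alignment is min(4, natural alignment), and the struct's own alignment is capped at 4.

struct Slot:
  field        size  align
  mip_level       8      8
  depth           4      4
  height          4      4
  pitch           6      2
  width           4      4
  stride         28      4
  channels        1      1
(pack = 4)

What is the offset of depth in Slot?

0..8  mip_level  (8B, 4-aligned)
8..12  depth  (4B, 4-aligned)

8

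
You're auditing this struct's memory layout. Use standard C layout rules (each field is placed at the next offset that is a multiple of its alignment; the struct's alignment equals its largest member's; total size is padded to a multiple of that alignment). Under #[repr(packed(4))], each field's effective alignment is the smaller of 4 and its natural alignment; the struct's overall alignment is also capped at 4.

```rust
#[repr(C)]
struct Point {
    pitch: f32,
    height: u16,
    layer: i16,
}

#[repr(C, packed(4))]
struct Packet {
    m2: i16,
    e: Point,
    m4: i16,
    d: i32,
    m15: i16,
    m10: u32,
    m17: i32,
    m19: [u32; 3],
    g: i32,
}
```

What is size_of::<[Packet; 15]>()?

Point: pitch at 0 (size 4, align 4) → ends 4; height at 4 (size 2, align 2) → ends 6; layer at 6 (size 2, align 2) → ends 8; total 8 bytes, alignment 4
m2 at 0 (size 2, align 2) → ends 2
pad 2 to align 4 for e
e at 4 (size 8, align 4) → ends 12
m4 at 12 (size 2, align 2) → ends 14
pad 2 to align 4 for d
d at 16 (size 4, align 4) → ends 20
m15 at 20 (size 2, align 2) → ends 22
pad 2 to align 4 for m10
m10 at 24 (size 4, align 4) → ends 28
m17 at 28 (size 4, align 4) → ends 32
m19 at 32 (size 12, align 4) → ends 44
g at 44 (size 4, align 4) → ends 48
total 48 bytes, alignment 4
array of 15: 15 × 48 = 720

720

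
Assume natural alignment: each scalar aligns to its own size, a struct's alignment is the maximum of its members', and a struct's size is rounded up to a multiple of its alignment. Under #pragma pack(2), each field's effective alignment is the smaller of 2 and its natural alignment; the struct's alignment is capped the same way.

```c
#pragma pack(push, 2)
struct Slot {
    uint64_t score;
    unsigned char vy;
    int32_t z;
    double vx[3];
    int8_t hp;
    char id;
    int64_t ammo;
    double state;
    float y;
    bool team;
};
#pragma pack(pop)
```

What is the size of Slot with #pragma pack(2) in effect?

62

score at 0 (size 8, align 2) → ends 8
vy at 8 (size 1, align 1) → ends 9
pad 1 to align 2 for z
z at 10 (size 4, align 2) → ends 14
vx at 14 (size 24, align 2) → ends 38
hp at 38 (size 1, align 1) → ends 39
id at 39 (size 1, align 1) → ends 40
ammo at 40 (size 8, align 2) → ends 48
state at 48 (size 8, align 2) → ends 56
y at 56 (size 4, align 2) → ends 60
team at 60 (size 1, align 1) → ends 61
tail pad 1 to reach multiple of 2
total 62 bytes, alignment 2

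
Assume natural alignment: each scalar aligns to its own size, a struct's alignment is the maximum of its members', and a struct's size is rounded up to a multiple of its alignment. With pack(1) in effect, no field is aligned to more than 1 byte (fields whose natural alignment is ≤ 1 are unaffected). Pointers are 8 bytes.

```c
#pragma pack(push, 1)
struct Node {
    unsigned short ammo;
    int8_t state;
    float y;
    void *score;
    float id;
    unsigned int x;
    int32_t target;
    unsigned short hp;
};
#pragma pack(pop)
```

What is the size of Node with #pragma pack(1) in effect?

0..2  ammo  (2B, 1-aligned)
2..3  state  (1B, 1-aligned)
3..7  y  (4B, 1-aligned)
7..15  score  (8B, 1-aligned)
15..19  id  (4B, 1-aligned)
19..23  x  (4B, 1-aligned)
23..27  target  (4B, 1-aligned)
27..29  hp  (2B, 1-aligned)
sizeof = 29, alignof = 1

29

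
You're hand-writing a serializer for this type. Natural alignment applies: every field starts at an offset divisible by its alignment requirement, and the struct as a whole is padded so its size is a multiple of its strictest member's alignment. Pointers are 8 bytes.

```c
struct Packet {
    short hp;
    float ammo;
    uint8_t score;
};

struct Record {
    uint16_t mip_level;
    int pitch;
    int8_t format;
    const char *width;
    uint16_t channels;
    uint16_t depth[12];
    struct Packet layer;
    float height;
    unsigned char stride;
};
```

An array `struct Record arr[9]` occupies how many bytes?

Packet: hp at 0 (size 2, align 2) → ends 2; pad 2 to align 4 for ammo; ammo at 4 (size 4, align 4) → ends 8; score at 8 (size 1, align 1) → ends 9; tail pad 3 to reach multiple of 4; total 12 bytes, alignment 4
mip_level at 0 (size 2, align 2) → ends 2
pad 2 to align 4 for pitch
pitch at 4 (size 4, align 4) → ends 8
format at 8 (size 1, align 1) → ends 9
pad 7 to align 8 for width
width at 16 (size 8, align 8) → ends 24
channels at 24 (size 2, align 2) → ends 26
depth at 26 (size 24, align 2) → ends 50
pad 2 to align 4 for layer
layer at 52 (size 12, align 4) → ends 64
height at 64 (size 4, align 4) → ends 68
stride at 68 (size 1, align 1) → ends 69
tail pad 3 to reach multiple of 8
total 72 bytes, alignment 8
array of 9: 9 × 72 = 648

648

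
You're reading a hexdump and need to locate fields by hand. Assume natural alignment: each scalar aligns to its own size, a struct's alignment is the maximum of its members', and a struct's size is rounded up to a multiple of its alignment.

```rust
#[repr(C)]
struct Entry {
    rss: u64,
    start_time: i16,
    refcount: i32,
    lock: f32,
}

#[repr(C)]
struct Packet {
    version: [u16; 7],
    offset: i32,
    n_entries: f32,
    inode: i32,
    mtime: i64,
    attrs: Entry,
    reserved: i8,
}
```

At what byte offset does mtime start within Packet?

32

Entry: 0..8  rss  (8B, 8-aligned); 8..10  start_time  (2B, 2-aligned); 10..12  -- padding (2B); 12..16  refcount  (4B, 4-aligned); 16..20  lock  (4B, 4-aligned); 20..24  -- tail padding (4B); sizeof = 24, alignof = 8
0..14  version  (14B, 2-aligned)
14..16  -- padding (2B)
16..20  offset  (4B, 4-aligned)
20..24  n_entries  (4B, 4-aligned)
24..28  inode  (4B, 4-aligned)
28..32  -- padding (4B)
32..40  mtime  (8B, 8-aligned)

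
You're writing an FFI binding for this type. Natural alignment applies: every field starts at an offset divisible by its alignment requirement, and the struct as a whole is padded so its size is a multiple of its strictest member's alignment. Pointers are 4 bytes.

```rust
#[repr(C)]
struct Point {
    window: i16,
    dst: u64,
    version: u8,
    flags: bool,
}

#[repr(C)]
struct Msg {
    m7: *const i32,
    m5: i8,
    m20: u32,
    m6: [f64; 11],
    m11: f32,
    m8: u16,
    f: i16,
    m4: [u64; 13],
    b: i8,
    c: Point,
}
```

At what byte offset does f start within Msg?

Point: window at 0 (size 2, align 2) → ends 2; pad 6 to align 8 for dst; dst at 8 (size 8, align 8) → ends 16; version at 16 (size 1, align 1) → ends 17; flags at 17 (size 1, align 1) → ends 18; tail pad 6 to reach multiple of 8; total 24 bytes, alignment 8
m7 at 0 (size 4, align 4) → ends 4
m5 at 4 (size 1, align 1) → ends 5
pad 3 to align 4 for m20
m20 at 8 (size 4, align 4) → ends 12
pad 4 to align 8 for m6
m6 at 16 (size 88, align 8) → ends 104
m11 at 104 (size 4, align 4) → ends 108
m8 at 108 (size 2, align 2) → ends 110
f at 110 (size 2, align 2) → ends 112

110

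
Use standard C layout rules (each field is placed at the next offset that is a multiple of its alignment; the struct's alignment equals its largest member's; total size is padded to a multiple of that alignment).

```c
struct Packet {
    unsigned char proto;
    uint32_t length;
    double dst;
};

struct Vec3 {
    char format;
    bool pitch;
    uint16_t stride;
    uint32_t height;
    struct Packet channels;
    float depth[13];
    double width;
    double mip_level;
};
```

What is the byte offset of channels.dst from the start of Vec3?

Packet: 0..1  proto  (1B, 1-aligned); 1..4  -- padding (3B); 4..8  length  (4B, 4-aligned); 8..16  dst  (8B, 8-aligned); sizeof = 16, alignof = 8
0..1  format  (1B, 1-aligned)
1..2  pitch  (1B, 1-aligned)
2..4  stride  (2B, 2-aligned)
4..8  height  (4B, 4-aligned)
8..24  channels  (16B, 8-aligned)
within Packet: dst at 8
8 + 8 = 16

16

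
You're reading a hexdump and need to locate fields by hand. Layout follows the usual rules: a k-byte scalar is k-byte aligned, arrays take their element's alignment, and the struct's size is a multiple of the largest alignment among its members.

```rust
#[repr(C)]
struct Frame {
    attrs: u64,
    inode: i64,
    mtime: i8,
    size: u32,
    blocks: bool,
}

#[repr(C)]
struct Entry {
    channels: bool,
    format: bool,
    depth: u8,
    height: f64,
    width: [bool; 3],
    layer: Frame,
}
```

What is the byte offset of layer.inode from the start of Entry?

Frame: attrs at 0 (size 8, align 8) → ends 8; inode at 8 (size 8, align 8) → ends 16; mtime at 16 (size 1, align 1) → ends 17; pad 3 to align 4 for size; size at 20 (size 4, align 4) → ends 24; blocks at 24 (size 1, align 1) → ends 25; tail pad 7 to reach multiple of 8; total 32 bytes, alignment 8
channels at 0 (size 1, align 1) → ends 1
format at 1 (size 1, align 1) → ends 2
depth at 2 (size 1, align 1) → ends 3
pad 5 to align 8 for height
height at 8 (size 8, align 8) → ends 16
width at 16 (size 3, align 1) → ends 19
pad 5 to align 8 for layer
layer at 24 (size 32, align 8) → ends 56
within Frame: inode at 8
24 + 8 = 32

32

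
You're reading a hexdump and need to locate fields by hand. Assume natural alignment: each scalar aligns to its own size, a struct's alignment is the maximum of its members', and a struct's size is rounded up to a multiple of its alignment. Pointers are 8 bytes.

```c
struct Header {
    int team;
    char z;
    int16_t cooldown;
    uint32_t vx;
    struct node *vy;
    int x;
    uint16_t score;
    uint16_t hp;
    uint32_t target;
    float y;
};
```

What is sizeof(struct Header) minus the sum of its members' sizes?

@0: team [4B, align 4] → 4
@4: z [1B, align 1] → 5
+1 pad (align 2)
@6: cooldown [2B, align 2] → 8
@8: vx [4B, align 4] → 12
+4 pad (align 8)
@16: vy [8B, align 8] → 24
@24: x [4B, align 4] → 28
@28: score [2B, align 2] → 30
@30: hp [2B, align 2] → 32
@32: target [4B, align 4] → 36
@36: y [4B, align 4] → 40
size 40, align 8
data bytes 35, size 40 → padding 5

5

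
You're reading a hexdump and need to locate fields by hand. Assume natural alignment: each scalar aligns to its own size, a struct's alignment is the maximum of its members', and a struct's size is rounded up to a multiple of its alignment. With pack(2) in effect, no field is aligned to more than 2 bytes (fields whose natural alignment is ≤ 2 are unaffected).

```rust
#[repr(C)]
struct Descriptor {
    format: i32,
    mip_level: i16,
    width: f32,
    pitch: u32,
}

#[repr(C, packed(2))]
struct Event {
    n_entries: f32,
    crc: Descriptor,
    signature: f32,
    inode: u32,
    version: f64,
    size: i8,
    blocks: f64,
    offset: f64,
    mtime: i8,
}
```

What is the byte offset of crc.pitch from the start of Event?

Descriptor: @0: format [4B, align 4] → 4; @4: mip_level [2B, align 2] → 6; +2 pad (align 4); @8: width [4B, align 4] → 12; @12: pitch [4B, align 4] → 16; size 16, align 4
@0: n_entries [4B, align 2] → 4
@4: crc [16B, align 2] → 20
within Descriptor: pitch at 12
4 + 12 = 16

16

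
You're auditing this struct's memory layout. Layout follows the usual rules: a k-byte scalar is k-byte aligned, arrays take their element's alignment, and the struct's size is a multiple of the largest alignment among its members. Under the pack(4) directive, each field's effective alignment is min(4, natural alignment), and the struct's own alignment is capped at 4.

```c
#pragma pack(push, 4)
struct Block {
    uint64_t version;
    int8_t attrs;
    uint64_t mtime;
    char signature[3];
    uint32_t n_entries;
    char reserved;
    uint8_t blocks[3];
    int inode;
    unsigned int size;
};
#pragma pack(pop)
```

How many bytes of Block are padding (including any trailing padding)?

@0: version [8B, align 4] → 8
@8: attrs [1B, align 1] → 9
+3 pad (align 4)
@12: mtime [8B, align 4] → 20
@20: signature [3B, align 1] → 23
+1 pad (align 4)
@24: n_entries [4B, align 4] → 28
@28: reserved [1B, align 1] → 29
@29: blocks [3B, align 1] → 32
@32: inode [4B, align 4] → 36
@36: size [4B, align 4] → 40
size 40, align 4
data bytes 36, size 40 → padding 4

4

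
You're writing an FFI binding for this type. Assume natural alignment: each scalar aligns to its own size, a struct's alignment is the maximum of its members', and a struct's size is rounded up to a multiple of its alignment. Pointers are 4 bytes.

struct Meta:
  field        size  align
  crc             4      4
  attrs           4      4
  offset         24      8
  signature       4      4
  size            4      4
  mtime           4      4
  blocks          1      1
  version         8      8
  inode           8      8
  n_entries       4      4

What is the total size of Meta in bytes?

72 bytes

crc at 0 (size 4, align 4) → ends 4
attrs at 4 (size 4, align 4) → ends 8
offset at 8 (size 24, align 8) → ends 32
signature at 32 (size 4, align 4) → ends 36
size at 36 (size 4, align 4) → ends 40
mtime at 40 (size 4, align 4) → ends 44
blocks at 44 (size 1, align 1) → ends 45
pad 3 to align 8 for version
version at 48 (size 8, align 8) → ends 56
inode at 56 (size 8, align 8) → ends 64
n_entries at 64 (size 4, align 4) → ends 68
tail pad 4 to reach multiple of 8
total 72 bytes, alignment 8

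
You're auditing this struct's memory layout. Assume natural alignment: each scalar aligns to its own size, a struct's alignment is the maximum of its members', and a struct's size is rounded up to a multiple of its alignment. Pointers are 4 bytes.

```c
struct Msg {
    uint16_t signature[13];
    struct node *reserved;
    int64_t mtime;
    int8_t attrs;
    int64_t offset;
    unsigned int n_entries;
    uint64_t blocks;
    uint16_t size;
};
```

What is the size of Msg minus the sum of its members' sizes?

0..26  signature  (26B, 2-aligned)
26..28  -- padding (2B)
28..32  reserved  (4B, 4-aligned)
32..40  mtime  (8B, 8-aligned)
40..41  attrs  (1B, 1-aligned)
41..48  -- padding (7B)
48..56  offset  (8B, 8-aligned)
56..60  n_entries  (4B, 4-aligned)
60..64  -- padding (4B)
64..72  blocks  (8B, 8-aligned)
72..74  size  (2B, 2-aligned)
74..80  -- tail padding (6B)
sizeof = 80, alignof = 8
data bytes 61, size 80 → padding 19

19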